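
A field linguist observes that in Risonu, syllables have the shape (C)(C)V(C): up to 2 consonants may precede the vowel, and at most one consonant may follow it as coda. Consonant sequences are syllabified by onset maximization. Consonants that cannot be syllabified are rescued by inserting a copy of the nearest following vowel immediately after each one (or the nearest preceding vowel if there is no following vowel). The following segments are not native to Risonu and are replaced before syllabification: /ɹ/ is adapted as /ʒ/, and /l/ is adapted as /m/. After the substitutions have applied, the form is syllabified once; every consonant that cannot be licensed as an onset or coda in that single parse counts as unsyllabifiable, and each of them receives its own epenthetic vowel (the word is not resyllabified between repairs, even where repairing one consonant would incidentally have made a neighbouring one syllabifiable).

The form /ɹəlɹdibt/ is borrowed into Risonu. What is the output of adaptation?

ʒəmʒdibti

Substitution: /ɹ/ → /ʒ/, /l/ → /m/, giving /ʒəmʒdibt/.
Under (C)(C)V(C), the unsyllabifiable consonants are /t/ (at most one coda consonant is licensed; onsets may contain at most 2 consonants).
Each unlicensed consonant becomes the onset of a new syllable: /t/ → /ti/.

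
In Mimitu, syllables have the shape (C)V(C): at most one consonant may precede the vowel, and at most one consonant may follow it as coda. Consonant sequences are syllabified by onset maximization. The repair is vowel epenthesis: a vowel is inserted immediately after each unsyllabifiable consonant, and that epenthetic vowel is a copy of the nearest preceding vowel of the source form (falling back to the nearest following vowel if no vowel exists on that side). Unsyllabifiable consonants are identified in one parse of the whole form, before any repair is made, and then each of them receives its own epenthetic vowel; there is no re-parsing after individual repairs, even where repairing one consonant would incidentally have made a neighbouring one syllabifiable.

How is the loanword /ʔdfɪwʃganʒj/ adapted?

ʔɪdɪfɪwʃɪganʒaja

Syllabifying with onset maximization leaves /ʔ/, /d/, /ʃ/, /ʒ/, /j/ stranded (at most one coda consonant is licensed; onsets are limited to one consonant).
Epenthesis after each stranded consonant: /ʔ/ → /ʔɪ/, /d/ → /dɪ/, /ʃ/ → /ʃɪ/, /ʒ/ → /ʒa/, /j/ → /ja/.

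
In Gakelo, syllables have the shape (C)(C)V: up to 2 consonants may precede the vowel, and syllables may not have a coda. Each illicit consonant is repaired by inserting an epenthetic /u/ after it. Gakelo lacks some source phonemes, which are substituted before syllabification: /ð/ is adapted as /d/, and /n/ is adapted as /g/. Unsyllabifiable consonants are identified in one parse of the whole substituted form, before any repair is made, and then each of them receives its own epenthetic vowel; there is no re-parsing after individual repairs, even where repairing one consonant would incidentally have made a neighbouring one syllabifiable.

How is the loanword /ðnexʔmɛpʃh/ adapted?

Substitution: /ð/ → /d/, /n/ → /g/, giving /dgexʔmɛpʃh/.
Under (C)(C)V, the unsyllabifiable consonants are /x/, /p/, /ʃ/, /h/ (no codas are permitted; onsets may contain at most 2 consonants).
Each unlicensed consonant becomes the onset of a new syllable: /x/ → /xu/, /p/ → /pu/, /ʃ/ → /ʃu/, /h/ → /hu/.

dgexuʔmɛpuʃuhu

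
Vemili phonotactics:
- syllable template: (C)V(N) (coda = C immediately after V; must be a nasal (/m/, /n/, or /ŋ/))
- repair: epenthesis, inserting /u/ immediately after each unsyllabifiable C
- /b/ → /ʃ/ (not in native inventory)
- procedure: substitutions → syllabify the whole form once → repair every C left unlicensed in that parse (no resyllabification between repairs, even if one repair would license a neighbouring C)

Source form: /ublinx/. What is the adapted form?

Substitution: /b/ → /ʃ/, giving /uʃlinx/.
Syllabifying with onset maximization leaves /ʃ/, /x/ stranded (only a nasal (/m/, /n/, or /ŋ/) is licensed in coda position; onsets are limited to one consonant).
Each unlicensed consonant becomes the onset of a new syllable: /ʃ/ → /ʃu/, /x/ → /xu/.

uʃulinxu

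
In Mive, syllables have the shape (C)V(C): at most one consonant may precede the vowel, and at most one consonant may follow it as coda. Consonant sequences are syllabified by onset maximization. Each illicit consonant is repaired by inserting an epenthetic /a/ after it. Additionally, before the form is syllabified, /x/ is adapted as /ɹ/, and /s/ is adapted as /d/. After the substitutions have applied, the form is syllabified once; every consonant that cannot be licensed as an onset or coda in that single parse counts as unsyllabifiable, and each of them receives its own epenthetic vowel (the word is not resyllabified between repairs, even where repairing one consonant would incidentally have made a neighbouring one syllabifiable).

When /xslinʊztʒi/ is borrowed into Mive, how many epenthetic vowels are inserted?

3

After substitution the input is /ɹdlinʊztʒi/.
The unsyllabifiable consonants are /ɹ/, /d/, /t/; each receives one epenthetic vowel.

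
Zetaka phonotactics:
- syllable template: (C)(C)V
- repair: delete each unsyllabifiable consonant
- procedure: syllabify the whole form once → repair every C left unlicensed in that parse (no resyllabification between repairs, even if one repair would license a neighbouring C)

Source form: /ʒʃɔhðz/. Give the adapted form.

ʒʃɔ

Syllabifying with onset maximization leaves /h/, /ð/, /z/ stranded (no codas are permitted; onsets may contain at most 2 consonants).
Each unlicensed consonant is deleted: /h/, /ð/, /z/.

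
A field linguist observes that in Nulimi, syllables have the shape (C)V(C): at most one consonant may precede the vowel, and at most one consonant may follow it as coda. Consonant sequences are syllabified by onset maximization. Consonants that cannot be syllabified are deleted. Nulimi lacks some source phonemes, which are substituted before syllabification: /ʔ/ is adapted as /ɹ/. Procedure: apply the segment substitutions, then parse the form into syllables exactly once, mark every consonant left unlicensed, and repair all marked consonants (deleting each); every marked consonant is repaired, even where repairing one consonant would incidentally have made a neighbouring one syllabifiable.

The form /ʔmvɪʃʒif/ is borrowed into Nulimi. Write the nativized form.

vɪʃʒif

Substitution: /ʔ/ → /ɹ/, giving /ɹmvɪʃʒif/.
Syllabifying with onset maximization leaves /ɹ/, /m/ stranded (at most one coda consonant is licensed; onsets are limited to one consonant).
Each unlicensed consonant is deleted: /ɹ/, /m/.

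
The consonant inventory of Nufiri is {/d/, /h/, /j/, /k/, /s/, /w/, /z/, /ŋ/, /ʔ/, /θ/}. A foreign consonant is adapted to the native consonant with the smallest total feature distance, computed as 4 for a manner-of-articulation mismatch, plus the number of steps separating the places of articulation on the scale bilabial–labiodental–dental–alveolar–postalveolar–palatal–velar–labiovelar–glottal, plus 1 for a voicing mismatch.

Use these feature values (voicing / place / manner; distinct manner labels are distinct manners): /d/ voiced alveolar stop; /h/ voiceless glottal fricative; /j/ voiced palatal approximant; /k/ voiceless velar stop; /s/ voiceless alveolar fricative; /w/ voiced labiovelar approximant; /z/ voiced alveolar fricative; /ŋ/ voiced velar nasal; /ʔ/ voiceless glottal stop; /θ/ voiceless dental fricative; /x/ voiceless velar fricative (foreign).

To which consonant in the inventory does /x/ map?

/h/ is closest: same manner (fricative), place distance 2 (velar→glottal), same voicing; total 2. Next closest is /s/ at distance 3.

h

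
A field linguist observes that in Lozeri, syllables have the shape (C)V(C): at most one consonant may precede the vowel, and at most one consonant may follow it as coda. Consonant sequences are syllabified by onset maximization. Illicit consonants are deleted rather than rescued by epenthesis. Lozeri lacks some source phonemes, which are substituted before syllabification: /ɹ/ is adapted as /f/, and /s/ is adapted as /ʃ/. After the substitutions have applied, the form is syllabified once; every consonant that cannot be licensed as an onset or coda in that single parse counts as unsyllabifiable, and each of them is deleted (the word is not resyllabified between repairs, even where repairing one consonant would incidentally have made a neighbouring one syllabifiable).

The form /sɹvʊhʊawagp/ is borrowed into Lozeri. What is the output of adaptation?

Substitution: /s/ → /ʃ/, /ɹ/ → /f/, giving /ʃfvʊhʊawagp/.
Under (C)V(C), the unsyllabifiable consonants are /ʃ/, /f/, /p/ (at most one coda consonant is licensed; onsets are limited to one consonant).
Deletion applies to /ʃ/, /f/, /p/.

vʊhʊawag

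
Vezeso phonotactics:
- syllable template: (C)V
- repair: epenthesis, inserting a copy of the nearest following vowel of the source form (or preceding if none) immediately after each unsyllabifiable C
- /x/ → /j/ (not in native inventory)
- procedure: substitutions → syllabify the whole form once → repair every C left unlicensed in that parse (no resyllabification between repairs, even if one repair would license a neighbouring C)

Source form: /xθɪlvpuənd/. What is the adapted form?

jɪθɪluvupuənədə

Substitution: /x/ → /j/, giving /jθɪlvpuənd/.
The consonants /j/, /l/, /v/, /n/, /d/ cannot be parsed into a legal (C)V syllable (no codas are permitted; onsets are limited to one consonant).
Inserting the epenthetic vowel yields /j/ → /jɪ/, /l/ → /lu/, /v/ → /vu/, /n/ → /nə/, /d/ → /də/.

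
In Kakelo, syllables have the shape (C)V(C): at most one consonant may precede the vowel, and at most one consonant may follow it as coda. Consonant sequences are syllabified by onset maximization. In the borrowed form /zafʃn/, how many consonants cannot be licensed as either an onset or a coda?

2

Syllabifying with onset maximization leaves /ʃ/, /n/ stranded (at most one coda consonant is licensed; onsets are limited to one consonant).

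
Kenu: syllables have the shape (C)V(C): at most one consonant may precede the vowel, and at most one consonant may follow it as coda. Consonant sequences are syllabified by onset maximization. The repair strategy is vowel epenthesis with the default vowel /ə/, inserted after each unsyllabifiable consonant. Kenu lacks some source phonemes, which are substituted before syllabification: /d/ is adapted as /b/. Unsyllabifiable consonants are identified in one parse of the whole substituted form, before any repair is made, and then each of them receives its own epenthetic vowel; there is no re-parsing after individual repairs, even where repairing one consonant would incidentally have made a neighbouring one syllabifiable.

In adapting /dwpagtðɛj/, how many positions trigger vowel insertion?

3

After substitution the input is /bwpagtðɛj/.
The unsyllabifiable consonants are /b/, /w/, /t/; each receives one epenthetic vowel.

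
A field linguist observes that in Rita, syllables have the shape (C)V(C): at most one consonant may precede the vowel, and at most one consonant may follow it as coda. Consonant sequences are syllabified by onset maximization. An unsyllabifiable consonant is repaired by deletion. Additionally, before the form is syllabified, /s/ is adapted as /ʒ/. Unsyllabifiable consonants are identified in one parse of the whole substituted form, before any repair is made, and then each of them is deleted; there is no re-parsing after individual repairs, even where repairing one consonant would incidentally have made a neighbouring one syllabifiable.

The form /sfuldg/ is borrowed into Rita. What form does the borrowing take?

ful

Substitution: /s/ → /ʒ/, giving /ʒfuldg/.
Syllabifying with onset maximization leaves /ʒ/, /d/, /g/ stranded (at most one coda consonant is licensed; onsets are limited to one consonant).
Each unlicensed consonant is deleted: /ʒ/, /d/, /g/.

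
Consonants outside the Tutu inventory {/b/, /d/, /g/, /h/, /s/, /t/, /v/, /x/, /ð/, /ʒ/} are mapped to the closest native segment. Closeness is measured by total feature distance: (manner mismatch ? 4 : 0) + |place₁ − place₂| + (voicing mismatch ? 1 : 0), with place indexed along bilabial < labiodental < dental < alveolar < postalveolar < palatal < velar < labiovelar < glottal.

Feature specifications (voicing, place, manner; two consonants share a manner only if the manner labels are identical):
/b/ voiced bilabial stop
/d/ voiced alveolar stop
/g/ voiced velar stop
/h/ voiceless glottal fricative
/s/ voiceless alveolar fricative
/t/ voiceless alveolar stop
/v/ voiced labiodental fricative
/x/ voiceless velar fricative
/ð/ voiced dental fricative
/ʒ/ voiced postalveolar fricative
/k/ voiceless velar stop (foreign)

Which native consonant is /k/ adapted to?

/g/ is closest: same manner (stop), place distance 0 (velar→velar), voicing differs (+1); total 1. Next closest is /t/ at distance 3.

g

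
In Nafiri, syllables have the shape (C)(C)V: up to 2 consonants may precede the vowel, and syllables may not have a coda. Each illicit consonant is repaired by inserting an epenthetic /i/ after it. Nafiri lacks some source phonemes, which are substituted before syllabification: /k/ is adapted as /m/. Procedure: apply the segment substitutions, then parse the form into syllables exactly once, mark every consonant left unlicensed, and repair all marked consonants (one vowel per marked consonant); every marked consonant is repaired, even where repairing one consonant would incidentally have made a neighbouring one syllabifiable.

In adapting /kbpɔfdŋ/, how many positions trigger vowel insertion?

After substitution the input is /mbpɔfdŋ/.
The unsyllabifiable consonants are /m/, /f/, /d/, /ŋ/; each receives one epenthetic vowel.

4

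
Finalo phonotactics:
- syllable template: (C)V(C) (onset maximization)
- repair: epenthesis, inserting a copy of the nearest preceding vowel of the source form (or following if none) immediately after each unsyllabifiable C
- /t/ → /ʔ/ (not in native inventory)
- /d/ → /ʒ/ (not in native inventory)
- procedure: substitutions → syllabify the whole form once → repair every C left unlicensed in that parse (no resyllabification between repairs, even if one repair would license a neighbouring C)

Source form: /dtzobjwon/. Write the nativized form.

Substitution: /d/ → /ʒ/, /t/ → /ʔ/, giving /ʒʔzobjwon/.
Syllabifying with onset maximization leaves /ʒ/, /ʔ/, /j/ stranded (at most one coda consonant is licensed; onsets are limited to one consonant).
Inserting the epenthetic vowel yields /ʒ/ → /ʒo/, /ʔ/ → /ʔo/, /j/ → /jo/.

ʒoʔozobjowon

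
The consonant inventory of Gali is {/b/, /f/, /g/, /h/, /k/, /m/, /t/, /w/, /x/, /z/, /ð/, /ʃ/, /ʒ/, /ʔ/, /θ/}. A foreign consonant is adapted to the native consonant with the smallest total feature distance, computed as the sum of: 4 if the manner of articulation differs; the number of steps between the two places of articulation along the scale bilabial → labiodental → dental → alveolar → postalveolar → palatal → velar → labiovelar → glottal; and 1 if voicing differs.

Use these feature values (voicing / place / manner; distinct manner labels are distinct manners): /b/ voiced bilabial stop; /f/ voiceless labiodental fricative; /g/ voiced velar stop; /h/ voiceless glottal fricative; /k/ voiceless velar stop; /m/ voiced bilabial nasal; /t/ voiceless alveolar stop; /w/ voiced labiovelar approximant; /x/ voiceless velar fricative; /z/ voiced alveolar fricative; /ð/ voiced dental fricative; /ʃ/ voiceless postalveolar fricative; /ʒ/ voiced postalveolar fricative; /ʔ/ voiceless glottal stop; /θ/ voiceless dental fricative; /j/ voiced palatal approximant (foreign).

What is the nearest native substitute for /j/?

/w/ is closest: same manner (approximant), place distance 2 (palatal→labiovelar), same voicing; total 2. Next closest is /g/ at distance 5.

w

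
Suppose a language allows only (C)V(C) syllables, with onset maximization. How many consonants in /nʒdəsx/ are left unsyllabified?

The consonants /n/, /ʒ/, /x/ cannot be parsed into a legal (C)V(C) syllable (at most one coda consonant is licensed; onsets are limited to one consonant).

3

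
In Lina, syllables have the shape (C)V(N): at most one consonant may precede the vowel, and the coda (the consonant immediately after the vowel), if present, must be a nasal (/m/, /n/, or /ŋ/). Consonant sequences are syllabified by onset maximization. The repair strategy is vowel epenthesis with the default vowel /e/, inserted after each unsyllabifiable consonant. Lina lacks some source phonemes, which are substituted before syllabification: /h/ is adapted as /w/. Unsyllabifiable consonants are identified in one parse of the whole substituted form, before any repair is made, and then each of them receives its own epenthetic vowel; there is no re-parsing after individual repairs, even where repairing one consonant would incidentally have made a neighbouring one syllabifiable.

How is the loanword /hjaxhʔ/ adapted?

Substitution: /h/ → /w/, giving /wjaxwʔ/.
The consonants /w/, /x/, /w/, /ʔ/ cannot be parsed into a legal (C)V(N) syllable (only a nasal (/m/, /n/, or /ŋ/) is licensed in coda position; onsets are limited to one consonant).
Epenthesis after each stranded consonant: /w/ → /we/, /x/ → /xe/, /w/ → /we/, /ʔ/ → /ʔe/.

wejaxeweʔe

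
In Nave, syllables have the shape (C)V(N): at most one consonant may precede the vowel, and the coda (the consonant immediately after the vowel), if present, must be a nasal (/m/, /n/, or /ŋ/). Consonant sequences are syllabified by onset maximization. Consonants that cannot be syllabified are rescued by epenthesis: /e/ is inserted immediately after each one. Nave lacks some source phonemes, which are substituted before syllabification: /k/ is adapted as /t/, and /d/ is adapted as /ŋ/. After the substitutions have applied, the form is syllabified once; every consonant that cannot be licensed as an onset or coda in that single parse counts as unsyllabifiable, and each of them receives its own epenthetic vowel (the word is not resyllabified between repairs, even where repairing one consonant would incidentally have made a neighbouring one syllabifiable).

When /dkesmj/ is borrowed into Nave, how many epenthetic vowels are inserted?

After substitution the input is /ŋtesmj/.
The unsyllabifiable consonants are /ŋ/, /s/, /m/, /j/; each receives one epenthetic vowel.

4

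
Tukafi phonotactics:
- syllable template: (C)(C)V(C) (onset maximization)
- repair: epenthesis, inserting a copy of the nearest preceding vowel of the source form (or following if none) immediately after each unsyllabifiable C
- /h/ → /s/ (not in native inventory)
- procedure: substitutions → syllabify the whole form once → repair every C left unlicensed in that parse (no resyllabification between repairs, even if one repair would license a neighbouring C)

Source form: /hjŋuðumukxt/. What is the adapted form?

Substitution: /h/ → /s/, giving /sjŋuðumukxt/.
The consonants /s/, /x/, /t/ cannot be parsed into a legal (C)(C)V(C) syllable (at most one coda consonant is licensed; onsets may contain at most 2 consonants).
Each unlicensed consonant becomes the onset of a new syllable: /s/ → /su/, /x/ → /xu/, /t/ → /tu/.

sujŋuðumukxutu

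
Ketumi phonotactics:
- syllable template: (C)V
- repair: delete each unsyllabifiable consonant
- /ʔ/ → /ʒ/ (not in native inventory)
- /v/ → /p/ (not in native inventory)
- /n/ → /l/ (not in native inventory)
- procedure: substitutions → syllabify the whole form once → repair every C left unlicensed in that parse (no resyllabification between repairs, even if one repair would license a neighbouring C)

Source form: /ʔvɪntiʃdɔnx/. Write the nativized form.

pɪtidɔ

Substitution: /ʔ/ → /ʒ/, /v/ → /p/, /n/ → /l/, giving /ʒpɪltiʃdɔlx/.
The consonants /ʒ/, /l/, /ʃ/, /l/, /x/ cannot be parsed into a legal (C)V syllable (no codas are permitted; onsets are limited to one consonant).
Deleting the stranded consonants removes /ʒ/, /l/, /ʃ/, /l/, /x/.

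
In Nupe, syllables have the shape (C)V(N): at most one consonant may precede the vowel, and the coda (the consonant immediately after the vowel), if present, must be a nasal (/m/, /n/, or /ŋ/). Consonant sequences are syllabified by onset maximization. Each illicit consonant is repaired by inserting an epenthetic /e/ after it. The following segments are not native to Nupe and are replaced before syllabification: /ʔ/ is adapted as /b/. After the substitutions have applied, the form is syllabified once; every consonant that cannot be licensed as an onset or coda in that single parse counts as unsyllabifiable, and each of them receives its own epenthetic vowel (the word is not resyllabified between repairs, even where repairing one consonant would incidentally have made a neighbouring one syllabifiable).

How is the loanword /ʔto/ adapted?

Substitution: /ʔ/ → /b/, giving /bto/.
Syllabifying with onset maximization leaves /b/ stranded (only a nasal (/m/, /n/, or /ŋ/) is licensed in coda position; onsets are limited to one consonant).
Epenthesis after each stranded consonant: /b/ → /be/.

beto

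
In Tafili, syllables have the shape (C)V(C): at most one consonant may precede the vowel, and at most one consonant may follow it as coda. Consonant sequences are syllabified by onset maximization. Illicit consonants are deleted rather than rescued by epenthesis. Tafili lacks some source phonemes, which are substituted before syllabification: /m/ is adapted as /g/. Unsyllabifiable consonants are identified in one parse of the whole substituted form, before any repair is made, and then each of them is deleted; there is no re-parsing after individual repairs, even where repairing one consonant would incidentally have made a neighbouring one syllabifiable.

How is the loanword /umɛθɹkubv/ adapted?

Substitution: /m/ → /g/, giving /ugɛθɹkubv/.
Syllabifying with onset maximization leaves /ɹ/, /v/ stranded (at most one coda consonant is licensed; onsets are limited to one consonant).
Each unlicensed consonant is deleted: /ɹ/, /v/.

ugɛθkub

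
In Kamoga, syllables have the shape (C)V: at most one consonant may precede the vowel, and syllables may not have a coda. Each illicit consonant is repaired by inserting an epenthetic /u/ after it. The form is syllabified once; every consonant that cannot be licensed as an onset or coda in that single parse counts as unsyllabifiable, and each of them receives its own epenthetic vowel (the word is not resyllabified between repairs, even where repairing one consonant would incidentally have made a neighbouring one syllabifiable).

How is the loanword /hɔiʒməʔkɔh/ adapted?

hɔiʒuməʔukɔhu

Syllabifying with onset maximization leaves /ʒ/, /ʔ/, /h/ stranded (no codas are permitted; onsets are limited to one consonant).
Inserting the epenthetic vowel yields /ʒ/ → /ʒu/, /ʔ/ → /ʔu/, /h/ → /hu/.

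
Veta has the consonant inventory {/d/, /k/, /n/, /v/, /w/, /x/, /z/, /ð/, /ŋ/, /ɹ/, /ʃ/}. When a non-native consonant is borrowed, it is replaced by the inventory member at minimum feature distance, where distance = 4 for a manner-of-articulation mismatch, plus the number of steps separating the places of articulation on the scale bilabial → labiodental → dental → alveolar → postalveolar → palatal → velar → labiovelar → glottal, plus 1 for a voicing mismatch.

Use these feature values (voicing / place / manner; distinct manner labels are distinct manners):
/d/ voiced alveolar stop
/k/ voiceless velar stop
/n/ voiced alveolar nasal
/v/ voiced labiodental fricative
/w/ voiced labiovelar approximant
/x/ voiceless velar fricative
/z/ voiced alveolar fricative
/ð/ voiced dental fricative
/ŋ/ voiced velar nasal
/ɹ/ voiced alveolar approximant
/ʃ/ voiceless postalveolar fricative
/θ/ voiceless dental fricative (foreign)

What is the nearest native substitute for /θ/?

ð

/ð/ is closest: same manner (fricative), place distance 0 (dental→dental), voicing differs (+1); total 1. Next closest is /v/ at distance 2.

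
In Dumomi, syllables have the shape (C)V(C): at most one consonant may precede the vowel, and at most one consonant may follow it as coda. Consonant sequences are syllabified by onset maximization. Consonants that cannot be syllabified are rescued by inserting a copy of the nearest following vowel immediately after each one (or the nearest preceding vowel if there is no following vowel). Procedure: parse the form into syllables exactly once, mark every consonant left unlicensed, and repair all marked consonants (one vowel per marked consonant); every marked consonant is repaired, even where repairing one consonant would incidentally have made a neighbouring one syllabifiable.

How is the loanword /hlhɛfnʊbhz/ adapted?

hɛlɛhɛfnʊbhʊzʊ

Syllabifying with onset maximization leaves /h/, /l/, /h/, /z/ stranded (at most one coda consonant is licensed; onsets are limited to one consonant).
Inserting the epenthetic vowel yields /h/ → /hɛ/, /l/ → /lɛ/, /h/ → /hʊ/, /z/ → /zʊ/.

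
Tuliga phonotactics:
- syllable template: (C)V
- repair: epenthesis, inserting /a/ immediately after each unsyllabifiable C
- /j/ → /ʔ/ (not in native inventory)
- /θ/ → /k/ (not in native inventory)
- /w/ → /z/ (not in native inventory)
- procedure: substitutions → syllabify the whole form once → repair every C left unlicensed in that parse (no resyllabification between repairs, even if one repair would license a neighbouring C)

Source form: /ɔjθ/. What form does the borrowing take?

Substitution: /j/ → /ʔ/, /θ/ → /k/, giving /ɔʔk/.
Under (C)V, the unsyllabifiable consonants are /ʔ/, /k/ (no codas are permitted; onsets are limited to one consonant).
Each unlicensed consonant becomes the onset of a new syllable: /ʔ/ → /ʔa/, /k/ → /ka/.

ɔʔaka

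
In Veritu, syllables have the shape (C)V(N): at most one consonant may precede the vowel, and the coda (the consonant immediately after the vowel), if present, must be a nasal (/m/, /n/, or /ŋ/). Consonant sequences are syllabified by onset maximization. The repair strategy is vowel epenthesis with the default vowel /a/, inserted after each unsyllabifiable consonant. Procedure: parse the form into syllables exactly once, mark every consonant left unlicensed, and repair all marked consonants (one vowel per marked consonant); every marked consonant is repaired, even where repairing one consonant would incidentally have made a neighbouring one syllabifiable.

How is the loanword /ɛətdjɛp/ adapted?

ɛətadajɛpa

Under (C)V(N), the unsyllabifiable consonants are /t/, /d/, /p/ (only a nasal (/m/, /n/, or /ŋ/) is licensed in coda position; onsets are limited to one consonant).
Epenthesis after each stranded consonant: /t/ → /ta/, /d/ → /da/, /p/ → /pa/.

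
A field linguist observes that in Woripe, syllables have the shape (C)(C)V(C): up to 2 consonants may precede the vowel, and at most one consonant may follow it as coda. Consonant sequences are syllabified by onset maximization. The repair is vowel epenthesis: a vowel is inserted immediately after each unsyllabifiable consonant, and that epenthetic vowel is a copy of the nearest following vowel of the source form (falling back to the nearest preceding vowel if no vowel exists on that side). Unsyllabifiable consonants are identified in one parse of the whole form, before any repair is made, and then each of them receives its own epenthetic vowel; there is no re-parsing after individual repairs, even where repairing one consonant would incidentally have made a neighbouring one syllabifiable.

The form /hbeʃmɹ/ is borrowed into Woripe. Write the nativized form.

Syllabifying with onset maximization leaves /m/, /ɹ/ stranded (at most one coda consonant is licensed; onsets may contain at most 2 consonants).
Inserting the epenthetic vowel yields /m/ → /me/, /ɹ/ → /ɹe/.

hbeʃmeɹe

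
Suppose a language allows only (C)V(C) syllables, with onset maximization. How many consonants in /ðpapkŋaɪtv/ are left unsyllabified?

3

The consonants /ð/, /k/, /v/ cannot be parsed into a legal (C)V(C) syllable (at most one coda consonant is licensed; onsets are limited to one consonant).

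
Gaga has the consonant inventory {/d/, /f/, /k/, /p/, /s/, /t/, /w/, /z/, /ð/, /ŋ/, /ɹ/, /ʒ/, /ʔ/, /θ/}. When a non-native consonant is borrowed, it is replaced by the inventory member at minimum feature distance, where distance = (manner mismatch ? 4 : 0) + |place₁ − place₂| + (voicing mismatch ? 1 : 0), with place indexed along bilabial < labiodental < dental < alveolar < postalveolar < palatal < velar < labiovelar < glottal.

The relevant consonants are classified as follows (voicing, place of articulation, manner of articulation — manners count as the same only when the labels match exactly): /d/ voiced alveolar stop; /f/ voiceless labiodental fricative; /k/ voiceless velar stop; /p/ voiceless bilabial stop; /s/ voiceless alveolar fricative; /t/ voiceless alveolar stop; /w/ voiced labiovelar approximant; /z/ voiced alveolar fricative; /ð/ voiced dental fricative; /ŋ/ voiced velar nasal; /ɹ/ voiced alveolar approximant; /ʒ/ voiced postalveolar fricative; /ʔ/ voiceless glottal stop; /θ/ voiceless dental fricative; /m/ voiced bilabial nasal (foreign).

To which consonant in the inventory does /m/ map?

p

/p/ is closest: manner differs (nasal→stop, +4), place distance 0 (bilabial→bilabial), voicing differs (+1); total 5. Next closest is /f/ at distance 6.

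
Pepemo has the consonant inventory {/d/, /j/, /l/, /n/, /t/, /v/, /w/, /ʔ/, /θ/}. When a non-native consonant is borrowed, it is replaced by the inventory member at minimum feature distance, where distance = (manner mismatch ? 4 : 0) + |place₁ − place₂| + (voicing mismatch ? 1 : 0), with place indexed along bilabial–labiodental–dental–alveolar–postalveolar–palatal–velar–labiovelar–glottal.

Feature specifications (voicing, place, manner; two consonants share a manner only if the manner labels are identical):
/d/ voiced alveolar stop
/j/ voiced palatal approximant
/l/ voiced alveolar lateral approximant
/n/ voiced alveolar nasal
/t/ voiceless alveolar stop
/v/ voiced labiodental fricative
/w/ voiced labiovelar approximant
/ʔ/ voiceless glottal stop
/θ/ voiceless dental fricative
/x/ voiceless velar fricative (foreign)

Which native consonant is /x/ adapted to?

θ

/θ/ is closest: same manner (fricative), place distance 4 (velar→dental), same voicing; total 4. Next closest is /j/ at distance 6.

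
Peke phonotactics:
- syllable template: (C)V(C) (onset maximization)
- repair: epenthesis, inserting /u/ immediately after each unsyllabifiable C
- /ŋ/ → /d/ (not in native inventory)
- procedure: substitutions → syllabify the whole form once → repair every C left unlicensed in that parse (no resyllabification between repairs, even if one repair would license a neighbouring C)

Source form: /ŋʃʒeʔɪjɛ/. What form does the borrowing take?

duʃuʒeʔɪjɛ

Substitution: /ŋ/ → /d/, giving /dʃʒeʔɪjɛ/.
Under (C)V(C), the unsyllabifiable consonants are /d/, /ʃ/ (at most one coda consonant is licensed; onsets are limited to one consonant).
Inserting the epenthetic vowel yields /d/ → /du/, /ʃ/ → /ʃu/.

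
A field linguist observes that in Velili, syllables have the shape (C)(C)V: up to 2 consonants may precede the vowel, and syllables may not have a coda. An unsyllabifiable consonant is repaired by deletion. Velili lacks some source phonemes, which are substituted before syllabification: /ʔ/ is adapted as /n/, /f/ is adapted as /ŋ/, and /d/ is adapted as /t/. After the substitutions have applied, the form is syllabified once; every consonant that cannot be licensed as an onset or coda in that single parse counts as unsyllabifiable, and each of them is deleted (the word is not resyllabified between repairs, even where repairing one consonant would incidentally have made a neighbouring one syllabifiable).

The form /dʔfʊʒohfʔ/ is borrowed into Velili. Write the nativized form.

nŋʊʒo

Substitution: /d/ → /t/, /ʔ/ → /n/, /f/ → /ŋ/, giving /tnŋʊʒohŋn/.
The consonants /t/, /h/, /ŋ/, /n/ cannot be parsed into a legal (C)(C)V syllable (no codas are permitted; onsets may contain at most 2 consonants).
Deletion applies to /t/, /h/, /ŋ/, /n/.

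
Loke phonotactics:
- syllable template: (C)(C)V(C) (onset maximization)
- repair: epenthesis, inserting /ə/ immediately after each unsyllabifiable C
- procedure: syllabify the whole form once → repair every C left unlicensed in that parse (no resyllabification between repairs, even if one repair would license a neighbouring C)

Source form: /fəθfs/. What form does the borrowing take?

fəθfəsə

The consonants /f/, /s/ cannot be parsed into a legal (C)(C)V(C) syllable (at most one coda consonant is licensed; onsets may contain at most 2 consonants).
Each unlicensed consonant becomes the onset of a new syllable: /f/ → /fə/, /s/ → /sə/.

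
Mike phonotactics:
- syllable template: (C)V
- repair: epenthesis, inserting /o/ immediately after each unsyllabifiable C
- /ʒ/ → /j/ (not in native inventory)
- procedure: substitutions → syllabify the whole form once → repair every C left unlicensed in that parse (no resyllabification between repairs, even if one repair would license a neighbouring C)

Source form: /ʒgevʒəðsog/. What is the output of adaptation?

jogevojəðosogo

Substitution: /ʒ/ → /j/, giving /jgevjəðsog/.
Under (C)V, the unsyllabifiable consonants are /j/, /v/, /ð/, /g/ (no codas are permitted; onsets are limited to one consonant).
Epenthesis after each stranded consonant: /j/ → /jo/, /v/ → /vo/, /ð/ → /ðo/, /g/ → /go/.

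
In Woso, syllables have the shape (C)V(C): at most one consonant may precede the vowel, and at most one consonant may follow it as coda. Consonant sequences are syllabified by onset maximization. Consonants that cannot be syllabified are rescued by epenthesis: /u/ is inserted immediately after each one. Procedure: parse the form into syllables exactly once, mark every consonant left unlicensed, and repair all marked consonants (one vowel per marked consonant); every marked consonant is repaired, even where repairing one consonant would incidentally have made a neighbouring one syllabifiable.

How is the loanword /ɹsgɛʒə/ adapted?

The consonants /ɹ/, /s/ cannot be parsed into a legal (C)V(C) syllable (at most one coda consonant is licensed; onsets are limited to one consonant).
Inserting the epenthetic vowel yields /ɹ/ → /ɹu/, /s/ → /su/.

ɹusugɛʒə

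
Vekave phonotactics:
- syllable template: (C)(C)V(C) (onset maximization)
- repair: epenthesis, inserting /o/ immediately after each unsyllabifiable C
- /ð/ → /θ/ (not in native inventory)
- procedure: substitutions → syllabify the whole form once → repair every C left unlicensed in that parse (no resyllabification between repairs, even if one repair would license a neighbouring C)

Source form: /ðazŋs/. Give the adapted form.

θazŋoso

Substitution: /ð/ → /θ/, giving /θazŋs/.
The consonants /ŋ/, /s/ cannot be parsed into a legal (C)(C)V(C) syllable (at most one coda consonant is licensed; onsets may contain at most 2 consonants).
Each unlicensed consonant becomes the onset of a new syllable: /ŋ/ → /ŋo/, /s/ → /so/.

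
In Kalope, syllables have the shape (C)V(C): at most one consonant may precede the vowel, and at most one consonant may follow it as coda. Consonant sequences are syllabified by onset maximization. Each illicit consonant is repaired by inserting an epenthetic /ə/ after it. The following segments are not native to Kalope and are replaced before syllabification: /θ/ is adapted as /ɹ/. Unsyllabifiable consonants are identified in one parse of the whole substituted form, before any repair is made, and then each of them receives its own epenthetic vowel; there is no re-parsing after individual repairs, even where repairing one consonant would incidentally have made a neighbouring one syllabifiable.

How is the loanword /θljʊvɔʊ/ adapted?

ɹələjʊvɔʊ

Substitution: /θ/ → /ɹ/, giving /ɹljʊvɔʊ/.
Under (C)V(C), the unsyllabifiable consonants are /ɹ/, /l/ (at most one coda consonant is licensed; onsets are limited to one consonant).
Each unlicensed consonant becomes the onset of a new syllable: /ɹ/ → /ɹə/, /l/ → /lə/.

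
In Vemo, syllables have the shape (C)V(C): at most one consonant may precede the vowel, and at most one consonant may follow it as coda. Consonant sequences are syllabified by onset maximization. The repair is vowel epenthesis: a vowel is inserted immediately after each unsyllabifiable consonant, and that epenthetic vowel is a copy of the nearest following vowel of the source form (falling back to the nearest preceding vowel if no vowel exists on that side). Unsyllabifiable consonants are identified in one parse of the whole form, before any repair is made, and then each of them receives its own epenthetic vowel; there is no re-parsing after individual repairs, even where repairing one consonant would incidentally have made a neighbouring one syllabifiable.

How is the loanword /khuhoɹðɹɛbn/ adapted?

kuhuhoɹðɛɹɛbnɛ

The consonants /k/, /ð/, /n/ cannot be parsed into a legal (C)V(C) syllable (at most one coda consonant is licensed; onsets are limited to one consonant).
Inserting the epenthetic vowel yields /k/ → /ku/, /ð/ → /ðɛ/, /n/ → /nɛ/.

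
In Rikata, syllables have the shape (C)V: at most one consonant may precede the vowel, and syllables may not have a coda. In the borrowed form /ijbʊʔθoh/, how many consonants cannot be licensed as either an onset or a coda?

3

Under (C)V, the unsyllabifiable consonants are /j/, /ʔ/, /h/ (no codas are permitted; onsets are limited to one consonant).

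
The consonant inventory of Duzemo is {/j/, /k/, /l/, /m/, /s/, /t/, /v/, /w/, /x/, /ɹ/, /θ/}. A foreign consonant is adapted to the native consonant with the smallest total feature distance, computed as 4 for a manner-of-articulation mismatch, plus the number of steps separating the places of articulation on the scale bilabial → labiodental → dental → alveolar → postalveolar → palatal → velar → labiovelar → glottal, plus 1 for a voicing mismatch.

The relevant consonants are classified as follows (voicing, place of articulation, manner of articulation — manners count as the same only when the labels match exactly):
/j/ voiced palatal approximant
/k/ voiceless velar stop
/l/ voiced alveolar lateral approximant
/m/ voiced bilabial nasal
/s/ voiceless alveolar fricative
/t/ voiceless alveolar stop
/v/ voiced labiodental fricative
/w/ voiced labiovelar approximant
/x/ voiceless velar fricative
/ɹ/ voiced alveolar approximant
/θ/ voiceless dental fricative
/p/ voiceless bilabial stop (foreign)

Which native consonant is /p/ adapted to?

/t/ is closest: same manner (stop), place distance 3 (bilabial→alveolar), same voicing; total 3. Next closest is /m/ at distance 5.

t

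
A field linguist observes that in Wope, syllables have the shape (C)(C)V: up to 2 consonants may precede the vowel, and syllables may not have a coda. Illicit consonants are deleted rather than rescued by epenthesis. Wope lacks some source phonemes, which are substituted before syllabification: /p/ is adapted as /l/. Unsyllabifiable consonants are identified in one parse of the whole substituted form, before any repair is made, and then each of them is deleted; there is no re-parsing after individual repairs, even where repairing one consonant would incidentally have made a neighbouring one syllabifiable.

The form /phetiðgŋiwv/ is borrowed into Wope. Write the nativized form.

lhetigŋi

Substitution: /p/ → /l/, giving /lhetiðgŋiwv/.
Under (C)(C)V, the unsyllabifiable consonants are /ð/, /w/, /v/ (no codas are permitted; onsets may contain at most 2 consonants).
Deleting the stranded consonants removes /ð/, /w/, /v/.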